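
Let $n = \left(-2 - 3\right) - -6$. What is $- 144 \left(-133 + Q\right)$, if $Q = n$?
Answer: $19008$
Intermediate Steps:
$n = 1$ ($n = \left(-2 - 3\right) + 6 = -5 + 6 = 1$)
$Q = 1$
$- 144 \left(-133 + Q\right) = - 144 \left(-133 + 1\right) = \left(-144\right) \left(-132\right) = 19008$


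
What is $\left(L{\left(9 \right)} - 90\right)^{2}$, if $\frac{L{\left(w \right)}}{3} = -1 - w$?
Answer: $14400$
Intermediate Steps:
$L{\left(w \right)} = -3 - 3 w$ ($L{\left(w \right)} = 3 \left(-1 - w\right) = -3 - 3 w$)
$\left(L{\left(9 \right)} - 90\right)^{2} = \left(\left(-3 - 27\right) - 90\right)^{2} = \left(-30 - 90\right)^{2} = \left(-120\right)^{2} = 14400$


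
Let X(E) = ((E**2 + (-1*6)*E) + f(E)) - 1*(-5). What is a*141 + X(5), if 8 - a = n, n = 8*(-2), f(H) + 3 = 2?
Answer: 3383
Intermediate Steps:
f(H) = -1 (f(H) = -3 + 2 = -1)
n = -16
a = 24 (a = 8 - 1*(-16) = 8 + 16 = 24)
X(E) = 4 + E**2 - 6*E (X(E) = ((E**2 + (-1*6)*E) - 1) - 1*(-5) = ((E**2 - 6*E) - 1) + 5 = (-1 + E**2 - 6*E) + 5 = 4 + E**2 - 6*E)
a*141 + X(5) = 24*141 + (4 + 5**2 - 6*5) = 3384 + (4 + 25 - 30) = 3384 - 1 = 3383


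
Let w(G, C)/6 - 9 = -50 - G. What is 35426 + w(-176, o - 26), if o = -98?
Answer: 36236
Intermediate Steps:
w(G, C) = -246 - 6*G (w(G, C) = 54 + 6*(-50 - G) = 54 + (-300 - 6*G) = -246 - 6*G)
35426 + w(-176, o - 26) = 35426 + (-246 - 6*(-176)) = 35426 + (-246 + 1056) = 35426 + 810 = 36236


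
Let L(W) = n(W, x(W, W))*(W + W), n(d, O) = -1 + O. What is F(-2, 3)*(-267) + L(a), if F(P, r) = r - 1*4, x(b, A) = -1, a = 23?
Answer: 175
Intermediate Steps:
L(W) = -4*W (L(W) = (-1 - 1)*(W + W) = -4*W)
F(P, r) = -4 + r (F(P, r) = r - 4 = -4 + r)
F(-2, 3)*(-267) + L(a) = (-4 + 3)*(-267) - 4*23 = -1*(-267) - 92 = 267 - 92 = 175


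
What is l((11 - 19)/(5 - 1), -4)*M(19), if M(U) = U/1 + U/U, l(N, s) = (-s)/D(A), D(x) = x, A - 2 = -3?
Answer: -80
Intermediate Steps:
A = -1 (A = 2 - 3 = -1)
l(N, s) = s (l(N, s) = -s/(-1) = -s*(-1) = s)
M(U) = 1 + U (M(U) = U*1 + 1 = U + 1 = 1 + U)
l((11 - 19)/(5 - 1), -4)*M(19) = -4*(1 + 19) = -4*20 = -80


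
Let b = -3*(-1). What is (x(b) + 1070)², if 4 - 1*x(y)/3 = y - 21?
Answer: 1290496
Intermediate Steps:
b = 3
x(y) = 75 - 3*y (x(y) = 12 - 3*(y - 21) = 12 - 3*(-21 + y) = 12 + (63 - 3*y) = 75 - 3*y)
(x(b) + 1070)² = ((75 - 3*3) + 1070)² = ((75 - 9) + 1070)² = (66 + 1070)² = 1136² = 1290496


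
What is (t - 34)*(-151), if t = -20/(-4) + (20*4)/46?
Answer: 94677/23 ≈ 4116.4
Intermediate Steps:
t = 155/23 (t = -20*(-¼) + 80*(1/46) = 5 + 40/23 = 155/23 ≈ 6.7391)
(t - 34)*(-151) = (155/23 - 34)*(-151) = -627/23*(-151) = 94677/23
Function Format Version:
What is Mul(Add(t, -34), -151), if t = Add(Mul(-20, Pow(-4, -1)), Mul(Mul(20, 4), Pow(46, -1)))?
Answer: Rational(94677, 23) ≈ 4116.4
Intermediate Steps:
t = Rational(155, 23) (t = Add(Mul(-20, Rational(-1, 4)), Mul(80, Rational(1, 46))) = Add(5, Rational(40, 23)) = Rational(155, 23) ≈ 6.7391)
Mul(Add(t, -34), -151) = Mul(Add(Rational(155, 23), -34), -151) = Mul(Rational(-627, 23), -151) = Rational(94677, 23)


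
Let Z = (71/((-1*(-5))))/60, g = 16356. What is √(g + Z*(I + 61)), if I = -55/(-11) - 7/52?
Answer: √398418969/156 ≈ 127.95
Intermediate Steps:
I = 253/52 (I = -55*(-1/11) - 7*1/52 = 5 - 7/52 = 253/52 ≈ 4.8654)
Z = 71/300 (Z = (71/5)*(1/60) = 71/300 ≈ 0.23667)
√(g + Z*(I + 61)) = √(16356 + 71*(253/52 + 61)/300) = √(16356 + (71/300)*(3425/52)) = √(16356 + 9727/624) = √(10215871/624) = √398418969/156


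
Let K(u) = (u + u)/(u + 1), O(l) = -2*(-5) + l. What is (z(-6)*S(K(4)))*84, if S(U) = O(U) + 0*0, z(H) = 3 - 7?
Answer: -19488/5 ≈ -3897.6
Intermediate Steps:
O(l) = 10 + l
z(H) = -4
K(u) = 2*u/(1 + u) (K(u) = (2*u)/(1 + u) = 2*u/(1 + u))
S(U) = 10 + U (S(U) = (10 + U) + 0*0 = (10 + U) + 0 = 10 + U)
(z(-6)*S(K(4)))*84 = -4*(10 + 2*4/(1 + 4))*84 = -4*(10 + 2*4/5)*84 = -4*(10 + 2*4*(⅕))*84 = -4*(10 + 8/5)*84 = -4*58/5*84 = -232/5*84 = -19488/5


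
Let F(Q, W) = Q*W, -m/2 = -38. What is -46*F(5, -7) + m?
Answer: 1686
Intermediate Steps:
m = 76 (m = -2*(-38) = 76)
-46*F(5, -7) + m = -230*(-7) + 76 = -46*(-35) + 76 = 1610 + 76 = 1686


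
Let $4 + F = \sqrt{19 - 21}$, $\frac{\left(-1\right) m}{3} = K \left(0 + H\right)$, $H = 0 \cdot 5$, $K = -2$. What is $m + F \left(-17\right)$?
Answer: $68 - 17 i \sqrt{2} \approx 68.0 - 24.042 i$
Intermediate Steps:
$H = 0$
$m = 0$ ($m = - 3 \left(- 2 \left(0 + 0\right)\right) = - 3 \left(\left(-2\right) 0\right) = \left(-3\right) 0 = 0$)
$F = -4 + i \sqrt{2}$ ($F = -4 + \sqrt{19 - 21} = -4 + \sqrt{-2} = -4 + i \sqrt{2} \approx -4.0 + 1.4142 i$)
$m + F \left(-17\right) = 0 + \left(-4 + i \sqrt{2}\right) \left(-17\right) = 0 + \left(68 - 17 i \sqrt{2}\right) = 68 - 17 i \sqrt{2}$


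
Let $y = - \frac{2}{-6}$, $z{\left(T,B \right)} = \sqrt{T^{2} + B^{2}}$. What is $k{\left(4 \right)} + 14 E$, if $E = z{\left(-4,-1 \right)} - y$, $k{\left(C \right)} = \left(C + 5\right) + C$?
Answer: $\frac{25}{3} + 14 \sqrt{17} \approx 66.057$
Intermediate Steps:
$z{\left(T,B \right)} = \sqrt{B^{2} + T^{2}}$
$y = \frac{1}{3}$ ($y = \left(-2\right) \left(- \frac{1}{6}\right) = \frac{1}{3} \approx 0.33333$)
$k{\left(C \right)} = 5 + 2 C$ ($k{\left(C \right)} = \left(5 + C\right) + C = 5 + 2 C$)
$E = - \frac{1}{3} + \sqrt{17}$ ($E = \sqrt{\left(-1\right)^{2} + \left(-4\right)^{2}} - \frac{1}{3} = \sqrt{1 + 16} - \frac{1}{3} = \sqrt{17} - \frac{1}{3} = - \frac{1}{3} + \sqrt{17} \approx 3.7898$)
$k{\left(4 \right)} + 14 E = \left(5 + 2 \cdot 4\right) + 14 \left(- \frac{1}{3} + \sqrt{17}\right) = \left(5 + 8\right) - \left(\frac{14}{3} - 14 \sqrt{17}\right) = 13 - \left(\frac{14}{3} - 14 \sqrt{17}\right) = \frac{25}{3} + 14 \sqrt{17}$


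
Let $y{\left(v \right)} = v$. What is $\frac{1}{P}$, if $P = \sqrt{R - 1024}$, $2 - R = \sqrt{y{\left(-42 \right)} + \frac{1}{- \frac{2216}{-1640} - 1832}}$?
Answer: $\frac{\sqrt{375283}}{\sqrt{-383539226 - i \sqrt{5915244796753}}} \approx 9.9177 \cdot 10^{-5} + 0.03128 i$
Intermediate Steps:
$R = 2 - \frac{i \sqrt{5915244796753}}{375283}$ ($R = 2 - \sqrt{-42 + \frac{1}{- \frac{2216}{-1640} - 1832}} = 2 - \sqrt{-42 + \frac{1}{\left(-2216\right) \left(- \frac{1}{1640}\right) - 1832}} = 2 - \sqrt{-42 + \frac{1}{\frac{277}{205} - 1832}} = 2 - \sqrt{-42 + \frac{1}{- \frac{375283}{205}}} = 2 - \sqrt{-42 - \frac{205}{375283}} = 2 - \sqrt{- \frac{15762091}{375283}} = 2 - \frac{i \sqrt{5915244796753}}{375283} \approx 2.0 - 6.4808 i$)
$P = \sqrt{-1022 - \frac{i \sqrt{5915244796753}}{375283}}$ ($P = \sqrt{\left(2 - \frac{i \sqrt{5915244796753}}{375283}\right) - 1024} = \sqrt{-1022 - \frac{i \sqrt{5915244796753}}{375283}} \approx 0.1014 - 31.969 i$)
$\frac{1}{P} = \frac{1}{\frac{1}{375283} \sqrt{-143935751350958 - 375283 i \sqrt{5915244796753}}} = \frac{375283}{\sqrt{-143935751350958 - 375283 i \sqrt{5915244796753}}}$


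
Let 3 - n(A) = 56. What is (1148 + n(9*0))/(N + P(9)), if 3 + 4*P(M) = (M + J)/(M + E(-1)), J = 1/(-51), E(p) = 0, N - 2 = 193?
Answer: 2010420/357101 ≈ 5.6298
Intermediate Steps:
N = 195 (N = 2 + 193 = 195)
n(A) = -53 (n(A) = 3 - 1*56 = 3 - 56 = -53)
J = -1/51 ≈ -0.019608
P(M) = -¾ + (-1/51 + M)/(4*M) (P(M) = -¾ + ((M - 1/51)/(M + 0))/4 = -¾ + ((-1/51 + M)/M)/4 = -¾ + (-1/51 + M)/(4*M))
(1148 + n(9*0))/(N + P(9)) = (1148 - 53)/(195 + (1/204)*(-1 - 102*9)/9) = 1095/(195 + (1/204)*(⅑)*(-1 - 918)) = 1095/(195 + (1/204)*(⅑)*(-919)) = 1095/(195 - 919/1836) = 1095/(357101/1836) = 1095*(1836/357101) = 2010420/357101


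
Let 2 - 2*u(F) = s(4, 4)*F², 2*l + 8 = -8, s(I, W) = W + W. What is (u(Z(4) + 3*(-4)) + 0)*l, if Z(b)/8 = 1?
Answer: 504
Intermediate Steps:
Z(b) = 8 (Z(b) = 8*1 = 8)
s(I, W) = 2*W
l = -8 (l = -4 + (½)*(-8) = -4 - 4 = -8)
u(F) = 1 - 4*F² (u(F) = 1 - 2*4*F²/2 = 1 - 4*F²)
(u(Z(4) + 3*(-4)) + 0)*l = ((1 - 4*(8 + 3*(-4))²) + 0)*(-8) = ((1 - 4*(8 - 12)²) + 0)*(-8) = ((1 - 4*(-4)²) + 0)*(-8) = ((1 - 4*16) + 0)*(-8) = ((1 - 64) + 0)*(-8) = (-63 + 0)*(-8) = -63*(-8) = 504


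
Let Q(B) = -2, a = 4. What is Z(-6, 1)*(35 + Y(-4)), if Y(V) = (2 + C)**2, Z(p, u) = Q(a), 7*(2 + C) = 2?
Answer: -3438/49 ≈ -70.163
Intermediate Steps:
C = -12/7 (C = -2 + (1/7)*2 = -2 + 2/7 = -12/7 ≈ -1.7143)
Z(p, u) = -2
Y(V) = 4/49 (Y(V) = (2 - 12/7)**2 = (2/7)**2 = 4/49)
Z(-6, 1)*(35 + Y(-4)) = -2*(35 + 4/49) = -2*1719/49 = -3438/49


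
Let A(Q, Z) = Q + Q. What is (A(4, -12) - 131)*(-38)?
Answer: 4674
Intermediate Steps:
A(Q, Z) = 2*Q
(A(4, -12) - 131)*(-38) = (2*4 - 131)*(-38) = (8 - 131)*(-38) = -123*(-38) = 4674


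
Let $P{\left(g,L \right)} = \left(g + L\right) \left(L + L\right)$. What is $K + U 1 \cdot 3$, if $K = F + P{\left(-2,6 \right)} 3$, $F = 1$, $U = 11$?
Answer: $178$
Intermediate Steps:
$P{\left(g,L \right)} = 2 L \left(L + g\right)$ ($P{\left(g,L \right)} = \left(L + g\right) 2 L = 2 L \left(L + g\right)$)
$K = 145$ ($K = 1 + 2 \cdot 6 \left(6 - 2\right) 3 = 1 + 2 \cdot 6 \cdot 4 \cdot 3 = 1 + 48 \cdot 3 = 1 + 144 = 145$)
$K + U 1 \cdot 3 = 145 + 11 \cdot 1 \cdot 3 = 145 + 11 \cdot 3 = 145 + 33 = 178$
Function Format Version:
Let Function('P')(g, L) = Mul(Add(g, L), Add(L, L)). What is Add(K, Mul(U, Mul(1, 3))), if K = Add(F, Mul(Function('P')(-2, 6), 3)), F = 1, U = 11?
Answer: 178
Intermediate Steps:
Function('P')(g, L) = Mul(2, L, Add(L, g)) (Function('P')(g, L) = Mul(Add(L, g), Mul(2, L)) = Mul(2, L, Add(L, g)))
K = 145 (K = Add(1, Mul(Mul(2, 6, Add(6, -2)), 3)) = Add(1, Mul(Mul(2, 6, 4), 3)) = Add(1, Mul(48, 3)) = Add(1, 144) = 145)
Add(K, Mul(U, Mul(1, 3))) = Add(145, Mul(11, Mul(1, 3))) = Add(145, Mul(11, 3)) = Add(145, 33) = 178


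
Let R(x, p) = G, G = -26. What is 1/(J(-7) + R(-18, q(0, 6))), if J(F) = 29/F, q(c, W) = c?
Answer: -7/211 ≈ -0.033175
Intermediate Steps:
R(x, p) = -26
1/(J(-7) + R(-18, q(0, 6))) = 1/(29/(-7) - 26) = 1/(29*(-⅐) - 26) = 1/(-29/7 - 26) = 1/(-211/7) = -7/211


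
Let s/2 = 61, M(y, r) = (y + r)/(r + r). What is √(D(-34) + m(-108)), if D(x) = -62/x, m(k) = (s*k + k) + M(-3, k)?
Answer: I*√552729670/204 ≈ 115.25*I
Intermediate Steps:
M(y, r) = (r + y)/(2*r) (M(y, r) = (r + y)/((2*r)) = (r + y)*(1/(2*r)) = (r + y)/(2*r))
s = 122 (s = 2*61 = 122)
m(k) = 123*k + (-3 + k)/(2*k) (m(k) = (122*k + k) + (k - 3)/(2*k) = 123*k + (-3 + k)/(2*k))
√(D(-34) + m(-108)) = √(-62/(-34) + (½)*(-3 - 108 + 246*(-108)²)/(-108)) = √(-62*(-1/34) + (½)*(-1/108)*(-3 - 108 + 246*11664)) = √(31/17 + (½)*(-1/108)*(-3 - 108 + 2869344)) = √(31/17 + (½)*(-1/108)*2869233) = √(31/17 - 956411/72) = √(-16256755/1224) = I*√552729670/204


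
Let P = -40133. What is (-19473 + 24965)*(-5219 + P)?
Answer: -249073184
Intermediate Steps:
(-19473 + 24965)*(-5219 + P) = (-19473 + 24965)*(-5219 - 40133) = 5492*(-45352) = -249073184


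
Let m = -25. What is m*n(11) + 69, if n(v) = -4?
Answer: 169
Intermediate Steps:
m*n(11) + 69 = -25*(-4) + 69 = 100 + 69 = 169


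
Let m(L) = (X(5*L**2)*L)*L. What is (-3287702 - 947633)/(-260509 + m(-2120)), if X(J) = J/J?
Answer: -4235335/4233891 ≈ -1.0003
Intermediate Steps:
X(J) = 1
m(L) = L**2 (m(L) = (1*L)*L = L*L = L**2)
(-3287702 - 947633)/(-260509 + m(-2120)) = (-3287702 - 947633)/(-260509 + (-2120)**2) = -4235335/(-260509 + 4494400) = -4235335/4233891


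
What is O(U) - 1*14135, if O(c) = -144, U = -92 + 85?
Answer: -14279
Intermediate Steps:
U = -7
O(U) - 1*14135 = -144 - 1*14135 = -144 - 14135 = -14279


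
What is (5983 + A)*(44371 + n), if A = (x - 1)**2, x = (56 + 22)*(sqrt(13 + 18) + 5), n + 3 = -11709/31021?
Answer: 476082872396252/31021 + 83521089504996*sqrt(31)/31021 ≈ 3.0338e+10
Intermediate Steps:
n = -104772/31021 (n = -3 - 11709/31021 = -104772/31021 ≈ -3.3775)
x = 390 + 78*sqrt(31) (x = 78*(sqrt(31) + 5) = 78*(5 + sqrt(31)) = 390 + 78*sqrt(31) ≈ 824.29)
A = (389 + 78*sqrt(31))**2 (A = ((390 + 78*sqrt(31)) - 1)**2 = (389 + 78*sqrt(31))**2 ≈ 6.7780e+5)
(5983 + A)*(44371 + n) = (5983 + (339925 + 60684*sqrt(31)))*(44371 - 104772/31021) = (345908 + 60684*sqrt(31))*(1376328019/31021) = 476082872396252/31021 + 83521089504996*sqrt(31)/31021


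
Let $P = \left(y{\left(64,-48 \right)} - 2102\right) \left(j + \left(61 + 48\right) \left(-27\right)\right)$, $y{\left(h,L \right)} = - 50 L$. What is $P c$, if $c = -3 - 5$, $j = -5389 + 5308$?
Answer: $7209216$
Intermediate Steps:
$j = -81$
$c = -8$ ($c = -3 - 5 = -8$)
$P = -901152$ ($P = \left(\left(-50\right) \left(-48\right) - 2102\right) \left(-81 + \left(61 + 48\right) \left(-27\right)\right) = \left(2400 - 2102\right) \left(-81 + 109 \left(-27\right)\right) = 298 \left(-81 - 2943\right) = 298 \left(-3024\right) = -901152$)
$P c = \left(-901152\right) \left(-8\right) = 7209216$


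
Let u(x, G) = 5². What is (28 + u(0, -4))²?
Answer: 2809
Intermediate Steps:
u(x, G) = 25
(28 + u(0, -4))² = (28 + 25)² = 53² = 2809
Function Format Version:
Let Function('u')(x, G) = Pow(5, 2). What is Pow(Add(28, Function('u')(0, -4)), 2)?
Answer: 2809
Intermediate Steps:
Function('u')(x, G) = 25
Pow(Add(28, Function('u')(0, -4)), 2) = Pow(Add(28, 25), 2) = Pow(53, 2) = 2809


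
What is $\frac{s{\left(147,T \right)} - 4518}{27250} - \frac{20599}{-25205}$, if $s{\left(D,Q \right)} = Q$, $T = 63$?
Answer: $\frac{17961379}{27473450} \approx 0.65377$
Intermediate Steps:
$\frac{s{\left(147,T \right)} - 4518}{27250} - \frac{20599}{-25205} = \frac{63 - 4518}{27250} - \frac{20599}{-25205} = \left(63 - 4518\right) \frac{1}{27250} - - \frac{20599}{25205} = \left(-4455\right) \frac{1}{27250} + \frac{20599}{25205} = - \frac{891}{5450} + \frac{20599}{25205} = \frac{17961379}{27473450}$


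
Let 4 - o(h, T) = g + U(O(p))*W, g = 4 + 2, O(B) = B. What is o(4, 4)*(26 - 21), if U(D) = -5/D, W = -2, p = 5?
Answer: -20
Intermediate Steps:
g = 6
o(h, T) = -4 (o(h, T) = 4 - (6 - 5/5*(-2)) = 4 - (6 - 5*⅕*(-2)) = 4 - (6 - 1*(-2)) = 4 - (6 + 2) = 4 - 1*8 = 4 - 8 = -4)
o(4, 4)*(26 - 21) = -4*(26 - 21) = -4*5 = -20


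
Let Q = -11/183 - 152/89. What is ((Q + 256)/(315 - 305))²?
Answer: 17145206018329/26526636900 ≈ 646.34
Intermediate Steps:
Q = -28795/16287 (Q = -11*1/183 - 152*1/89 = -11/183 - 152/89 = -28795/16287 ≈ -1.7680)
((Q + 256)/(315 - 305))² = ((-28795/16287 + 256)/(315 - 305))² = ((4140677/16287)/10)² = ((4140677/16287)*(⅒))² = (4140677/162870)² = 17145206018329/26526636900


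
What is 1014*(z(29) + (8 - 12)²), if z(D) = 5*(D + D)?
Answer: 310284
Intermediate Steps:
z(D) = 10*D (z(D) = 5*(2*D) = 10*D)
1014*(z(29) + (8 - 12)²) = 1014*(10*29 + (8 - 12)²) = 1014*(290 + (-4)²) = 1014*(290 + 16) = 1014*306 = 310284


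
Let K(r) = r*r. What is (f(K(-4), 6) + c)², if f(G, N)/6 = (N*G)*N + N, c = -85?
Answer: 11607649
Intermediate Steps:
K(r) = r²
f(G, N) = 6*N + 6*G*N² (f(G, N) = 6*((N*G)*N + N) = 6*((G*N)*N + N) = 6*(G*N² + N) = 6*(N + G*N²) = 6*N + 6*G*N²)
(f(K(-4), 6) + c)² = (6*6*(1 + (-4)²*6) - 85)² = (6*6*(1 + 16*6) - 85)² = (6*6*(1 + 96) - 85)² = (6*6*97 - 85)² = (3492 - 85)² = 3407² = 11607649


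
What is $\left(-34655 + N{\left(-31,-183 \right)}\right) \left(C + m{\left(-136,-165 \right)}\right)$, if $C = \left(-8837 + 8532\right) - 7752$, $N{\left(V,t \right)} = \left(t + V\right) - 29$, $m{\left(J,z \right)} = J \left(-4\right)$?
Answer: $262188674$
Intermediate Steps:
$m{\left(J,z \right)} = - 4 J$
$N{\left(V,t \right)} = -29 + V + t$ ($N{\left(V,t \right)} = \left(V + t\right) - 29 = -29 + V + t$)
$C = -8057$ ($C = -305 - 7752 = -8057$)
$\left(-34655 + N{\left(-31,-183 \right)}\right) \left(C + m{\left(-136,-165 \right)}\right) = \left(-34655 - 243\right) \left(-8057 - -544\right) = \left(-34655 - 243\right) \left(-8057 + 544\right) = \left(-34898\right) \left(-7513\right) = 262188674$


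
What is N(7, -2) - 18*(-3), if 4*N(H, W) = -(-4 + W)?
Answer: 111/2 ≈ 55.500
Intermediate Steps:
N(H, W) = 1 - W/4 (N(H, W) = (-(-4 + W))/4 = (4 - W)/4 = 1 - W/4)
N(7, -2) - 18*(-3) = (1 - ¼*(-2)) - 18*(-3) = (1 + ½) + 54 = 3/2 + 54 = 111/2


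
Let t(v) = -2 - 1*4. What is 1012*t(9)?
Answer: -6072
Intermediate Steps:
t(v) = -6 (t(v) = -2 - 4 = -6)
1012*t(9) = 1012*(-6) = -6072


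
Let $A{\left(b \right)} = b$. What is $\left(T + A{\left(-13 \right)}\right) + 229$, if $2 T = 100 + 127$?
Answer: $\frac{659}{2} \approx 329.5$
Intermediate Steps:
$T = \frac{227}{2}$ ($T = \frac{100 + 127}{2} = \frac{1}{2} \cdot 227 = \frac{227}{2} \approx 113.5$)
$\left(T + A{\left(-13 \right)}\right) + 229 = \left(\frac{227}{2} - 13\right) + 229 = \frac{201}{2} + 229 = \frac{659}{2}$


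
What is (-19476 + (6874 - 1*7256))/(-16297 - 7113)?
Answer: 9929/11705 ≈ 0.84827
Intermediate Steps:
(-19476 + (6874 - 1*7256))/(-16297 - 7113) = (-19476 + (6874 - 7256))/(-23410) = (-19476 - 382)*(-1/23410) = -19858*(-1/23410) = 9929/11705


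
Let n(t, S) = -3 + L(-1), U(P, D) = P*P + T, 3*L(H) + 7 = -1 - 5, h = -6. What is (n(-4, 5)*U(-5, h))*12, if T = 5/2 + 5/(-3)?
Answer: -6820/3 ≈ -2273.3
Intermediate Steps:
T = 5/6 (T = 5*(1/2) + 5*(-1/3) = 5/2 - 5/3 = 5/6 ≈ 0.83333)
L(H) = -13/3 (L(H) = -7/3 + (-1 - 5)/3 = -7/3 + (1/3)*(-6) = -7/3 - 2 = -13/3)
U(P, D) = 5/6 + P**2 (U(P, D) = P*P + 5/6 = P**2 + 5/6 = 5/6 + P**2)
n(t, S) = -22/3 (n(t, S) = -3 - 13/3 = -22/3)
(n(-4, 5)*U(-5, h))*12 = -22*(5/6 + (-5)**2)/3*12 = -22*(5/6 + 25)/3*12 = -22/3*155/6*12 = -1705/9*12 = -6820/3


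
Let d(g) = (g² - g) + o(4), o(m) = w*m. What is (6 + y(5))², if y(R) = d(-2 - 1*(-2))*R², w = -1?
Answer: 8836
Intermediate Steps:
o(m) = -m
d(g) = -4 + g² - g (d(g) = (g² - g) - 1*4 = (g² - g) - 4 = -4 + g² - g)
y(R) = -4*R² (y(R) = (-4 + (-2 - 1*(-2))² - (-2 - 1*(-2)))*R² = (-4 + (-2 + 2)² - (-2 + 2))*R² = (-4 + 0² - 1*0)*R² = (-4 + 0 + 0)*R² = -4*R²)
(6 + y(5))² = (6 - 4*5²)² = (6 - 4*25)² = (6 - 100)² = (-94)² = 8836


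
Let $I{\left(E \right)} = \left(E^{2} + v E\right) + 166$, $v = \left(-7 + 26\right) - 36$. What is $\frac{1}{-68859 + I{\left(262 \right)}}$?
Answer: $- \frac{1}{4503} \approx -0.00022207$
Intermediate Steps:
$v = -17$ ($v = 19 - 36 = -17$)
$I{\left(E \right)} = 166 + E^{2} - 17 E$ ($I{\left(E \right)} = \left(E^{2} - 17 E\right) + 166 = 166 + E^{2} - 17 E$)
$\frac{1}{-68859 + I{\left(262 \right)}} = \frac{1}{-68859 + \left(166 + 262^{2} - 4454\right)} = \frac{1}{-68859 + \left(166 + 68644 - 4454\right)} = \frac{1}{-68859 + 64356} = \frac{1}{-4503} = - \frac{1}{4503}$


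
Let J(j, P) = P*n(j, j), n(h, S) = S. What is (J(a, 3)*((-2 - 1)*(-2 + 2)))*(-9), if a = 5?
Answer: 0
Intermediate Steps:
J(j, P) = P*j
(J(a, 3)*((-2 - 1)*(-2 + 2)))*(-9) = ((3*5)*((-2 - 1)*(-2 + 2)))*(-9) = (15*(-3*0))*(-9) = (15*0)*(-9) = 0*(-9) = 0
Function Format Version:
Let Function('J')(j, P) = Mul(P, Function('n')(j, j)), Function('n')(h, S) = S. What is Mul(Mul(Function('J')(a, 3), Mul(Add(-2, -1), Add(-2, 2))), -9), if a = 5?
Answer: 0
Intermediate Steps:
Function('J')(j, P) = Mul(P, j)
Mul(Mul(Function('J')(a, 3), Mul(Add(-2, -1), Add(-2, 2))), -9) = Mul(Mul(Mul(3, 5), Mul(Add(-2, -1), Add(-2, 2))), -9) = Mul(Mul(15, Mul(-3, 0)), -9) = Mul(Mul(15, 0), -9) = Mul(0, -9) = 0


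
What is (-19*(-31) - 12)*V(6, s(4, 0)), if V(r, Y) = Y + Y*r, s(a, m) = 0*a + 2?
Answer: 8078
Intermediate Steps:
s(a, m) = 2 (s(a, m) = 0 + 2 = 2)
(-19*(-31) - 12)*V(6, s(4, 0)) = (-19*(-31) - 12)*(2*(1 + 6)) = (589 - 12)*(2*7) = 577*14 = 8078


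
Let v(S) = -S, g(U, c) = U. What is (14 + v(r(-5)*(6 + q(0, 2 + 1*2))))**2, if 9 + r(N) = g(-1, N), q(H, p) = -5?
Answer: 576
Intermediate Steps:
r(N) = -10 (r(N) = -9 - 1 = -10)
(14 + v(r(-5)*(6 + q(0, 2 + 1*2))))**2 = (14 - (-10)*(6 - 5))**2 = (14 - (-10))**2 = (14 - 1*(-10))**2 = (14 + 10)**2 = 24**2 = 576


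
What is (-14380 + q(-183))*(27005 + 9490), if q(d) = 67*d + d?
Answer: -978941880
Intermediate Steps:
q(d) = 68*d
(-14380 + q(-183))*(27005 + 9490) = (-14380 + 68*(-183))*(27005 + 9490) = (-14380 - 12444)*36495 = -26824*36495 = -978941880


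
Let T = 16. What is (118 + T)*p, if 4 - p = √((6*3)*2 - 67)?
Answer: 536 - 134*I*√31 ≈ 536.0 - 746.08*I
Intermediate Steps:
p = 4 - I*√31 (p = 4 - √((6*3)*2 - 67) = 4 - √(18*2 - 67) = 4 - √(36 - 67) = 4 - √(-31) = 4 - I*√31 ≈ 4.0 - 5.5678*I)
(118 + T)*p = (118 + 16)*(4 - I*√31) = 134*(4 - I*√31) = 536 - 134*I*√31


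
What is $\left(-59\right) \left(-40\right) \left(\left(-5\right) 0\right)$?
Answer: $0$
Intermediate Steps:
$\left(-59\right) \left(-40\right) \left(\left(-5\right) 0\right) = 2360 \cdot 0 = 0$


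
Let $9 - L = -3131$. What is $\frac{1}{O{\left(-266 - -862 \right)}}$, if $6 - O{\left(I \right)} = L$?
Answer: $- \frac{1}{3134} \approx -0.00031908$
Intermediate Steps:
$L = 3140$ ($L = 9 - -3131 = 9 + 3131 = 3140$)
$O{\left(I \right)} = -3134$ ($O{\left(I \right)} = 6 - 3140 = -3134$)
$\frac{1}{O{\left(-266 - -862 \right)}} = \frac{1}{-3134} = - \frac{1}{3134}$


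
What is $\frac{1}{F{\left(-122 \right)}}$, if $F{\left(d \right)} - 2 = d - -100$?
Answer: $- \frac{1}{20} \approx -0.05$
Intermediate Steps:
$F{\left(d \right)} = 102 + d$ ($F{\left(d \right)} = 2 + \left(d - -100\right) = 2 + \left(d + 100\right) = 2 + \left(100 + d\right) = 102 + d$)
$\frac{1}{F{\left(-122 \right)}} = \frac{1}{102 - 122} = \frac{1}{-20} = - \frac{1}{20}$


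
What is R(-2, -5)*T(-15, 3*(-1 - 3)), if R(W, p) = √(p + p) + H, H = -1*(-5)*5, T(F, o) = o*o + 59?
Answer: 5075 + 203*I*√10 ≈ 5075.0 + 641.94*I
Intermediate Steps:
T(F, o) = 59 + o² (T(F, o) = o² + 59 = 59 + o²)
H = 25 (H = 5*5 = 25)
R(W, p) = 25 + √2*√p (R(W, p) = √(p + p) + 25 = √(2*p) + 25 = √2*√p + 25 = 25 + √2*√p)
R(-2, -5)*T(-15, 3*(-1 - 3)) = (25 + √2*√(-5))*(59 + (3*(-1 - 3))²) = (25 + √2*(I*√5))*(59 + (3*(-4))²) = (25 + I*√10)*(59 + (-12)²) = (25 + I*√10)*(59 + 144) = (25 + I*√10)*203 = 5075 + 203*I*√10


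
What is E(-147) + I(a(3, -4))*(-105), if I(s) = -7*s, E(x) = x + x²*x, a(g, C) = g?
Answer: -3174465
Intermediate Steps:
E(x) = x + x³
E(-147) + I(a(3, -4))*(-105) = (-147 + (-147)³) - 7*3*(-105) = (-147 - 3176523) - 21*(-105) = -3176670 + 2205 = -3174465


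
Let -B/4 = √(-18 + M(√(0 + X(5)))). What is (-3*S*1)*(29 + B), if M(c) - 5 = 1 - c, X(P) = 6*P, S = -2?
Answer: 174 - 24*I*√(12 + √30) ≈ 174.0 - 100.33*I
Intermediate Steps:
M(c) = 6 - c (M(c) = 5 + (1 - c) = 6 - c)
B = -4*√(-12 - √30) (B = -4*√(-18 + (6 - √(0 + 6*5))) = -4*√(-18 + (6 - √(0 + 30))) = -4*√(-18 + (6 - √30)) = -4*√(-12 - √30) ≈ -16.722*I)
(-3*S*1)*(29 + B) = (-3*(-2)*1)*(29 - 4*I*√(12 + √30)) = (6*1)*(29 - 4*I*√(12 + √30)) = 6*(29 - 4*I*√(12 + √30)) = 174 - 24*I*√(12 + √30)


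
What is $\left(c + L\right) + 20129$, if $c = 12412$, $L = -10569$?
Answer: $21972$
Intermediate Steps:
$\left(c + L\right) + 20129 = \left(12412 - 10569\right) + 20129 = 1843 + 20129 = 21972$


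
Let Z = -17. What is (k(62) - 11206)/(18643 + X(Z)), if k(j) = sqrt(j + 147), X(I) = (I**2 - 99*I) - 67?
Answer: -5603/10274 + sqrt(209)/20548 ≈ -0.54465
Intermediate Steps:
X(I) = -67 + I**2 - 99*I
k(j) = sqrt(147 + j)
(k(62) - 11206)/(18643 + X(Z)) = (sqrt(147 + 62) - 11206)/(18643 + (-67 + (-17)**2 - 99*(-17))) = (sqrt(209) - 11206)/(18643 + (-67 + 289 + 1683)) = (-11206 + sqrt(209))/(18643 + 1905) = (-11206 + sqrt(209))/20548 = (-11206 + sqrt(209))*(1/20548) = -5603/10274 + sqrt(209)/20548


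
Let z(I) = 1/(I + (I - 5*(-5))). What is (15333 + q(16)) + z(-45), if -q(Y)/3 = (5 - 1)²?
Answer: 993524/65 ≈ 15285.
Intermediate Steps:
z(I) = 1/(25 + 2*I) (z(I) = 1/(I + (I + 25)) = 1/(I + (25 + I)) = 1/(25 + 2*I))
q(Y) = -48 (q(Y) = -3*(5 - 1)² = -3*4² = -3*16 = -48)
(15333 + q(16)) + z(-45) = (15333 - 48) + 1/(25 + 2*(-45)) = 15285 + 1/(25 - 90) = 15285 + 1/(-65) = 15285 - 1/65 = 993524/65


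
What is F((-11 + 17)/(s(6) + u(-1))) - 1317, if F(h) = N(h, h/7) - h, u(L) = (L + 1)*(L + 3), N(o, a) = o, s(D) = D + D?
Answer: -1317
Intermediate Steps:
s(D) = 2*D
u(L) = (1 + L)*(3 + L)
F(h) = 0 (F(h) = h - h = 0)
F((-11 + 17)/(s(6) + u(-1))) - 1317 = 0 - 1317 = -1317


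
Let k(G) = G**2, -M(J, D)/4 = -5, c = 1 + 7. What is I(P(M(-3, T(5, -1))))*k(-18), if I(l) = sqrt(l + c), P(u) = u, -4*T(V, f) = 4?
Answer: 648*sqrt(7) ≈ 1714.4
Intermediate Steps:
T(V, f) = -1 (T(V, f) = -1/4*4 = -1)
c = 8
M(J, D) = 20 (M(J, D) = -4*(-5) = 20)
I(l) = sqrt(8 + l) (I(l) = sqrt(l + 8) = sqrt(8 + l))
I(P(M(-3, T(5, -1))))*k(-18) = sqrt(8 + 20)*(-18)**2 = sqrt(28)*324 = (2*sqrt(7))*324 = 648*sqrt(7)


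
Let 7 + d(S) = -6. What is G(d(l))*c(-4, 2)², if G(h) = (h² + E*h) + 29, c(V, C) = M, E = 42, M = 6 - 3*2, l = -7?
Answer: 0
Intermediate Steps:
M = 0 (M = 6 - 6 = 0)
d(S) = -13 (d(S) = -7 - 6 = -13)
c(V, C) = 0
G(h) = 29 + h² + 42*h (G(h) = (h² + 42*h) + 29 = 29 + h² + 42*h)
G(d(l))*c(-4, 2)² = (29 + (-13)² + 42*(-13))*0² = (29 + 169 - 546)*0 = -348*0 = 0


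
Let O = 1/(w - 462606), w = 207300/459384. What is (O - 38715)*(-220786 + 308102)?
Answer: -59865767181640557092/17709465617 ≈ -3.3804e+9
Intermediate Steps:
w = 17275/38282 (w = 207300*(1/459384) = 17275/38282 ≈ 0.45126)
O = -38282/17709465617 (O = 1/(17275/38282 - 462606) = 1/(-17709465617/38282) = -38282/17709465617 ≈ -2.1617e-6)
(O - 38715)*(-220786 + 308102) = (-38282/17709465617 - 38715)*(-220786 + 308102) = -685621961400437/17709465617*87316 = -59865767181640557092/17709465617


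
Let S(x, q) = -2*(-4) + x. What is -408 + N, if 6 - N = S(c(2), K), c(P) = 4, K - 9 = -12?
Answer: -414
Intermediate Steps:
K = -3 (K = 9 - 12 = -3)
S(x, q) = 8 + x
N = -6 (N = 6 - (8 + 4) = 6 - 1*12 = 6 - 12 = -6)
-408 + N = -408 - 6 = -414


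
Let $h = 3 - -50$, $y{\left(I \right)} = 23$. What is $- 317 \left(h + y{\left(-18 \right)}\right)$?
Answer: $-24092$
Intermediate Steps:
$h = 53$ ($h = 3 + 50 = 53$)
$- 317 \left(h + y{\left(-18 \right)}\right) = - 317 \left(53 + 23\right) = \left(-317\right) 76 = -24092$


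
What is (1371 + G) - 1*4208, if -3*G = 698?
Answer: -9209/3 ≈ -3069.7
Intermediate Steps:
G = -698/3 (G = -⅓*698 = -698/3 ≈ -232.67)
(1371 + G) - 1*4208 = (1371 - 698/3) - 1*4208 = 3415/3 - 4208 = -9209/3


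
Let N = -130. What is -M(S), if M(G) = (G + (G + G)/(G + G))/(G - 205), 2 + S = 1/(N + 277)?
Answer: -73/15214 ≈ -0.0047982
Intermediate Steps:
S = -293/147 (S = -2 + 1/(-130 + 277) = -2 + 1/147 = -293/147 ≈ -1.9932)
M(G) = (1 + G)/(-205 + G) (M(G) = (G + (2*G)/((2*G)))/(-205 + G) = (G + (2*G)*(1/(2*G)))/(-205 + G) = (G + 1)/(-205 + G) = (1 + G)/(-205 + G))
-M(S) = -(1 - 293/147)/(-205 - 293/147) = -(-146)/((-30428/147)*147) = -(-147)*(-146)/(30428*147) = -1*73/15214 = -73/15214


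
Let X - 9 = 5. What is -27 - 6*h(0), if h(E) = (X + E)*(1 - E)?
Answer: -111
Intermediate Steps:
X = 14 (X = 9 + 5 = 14)
h(E) = (1 - E)*(14 + E) (h(E) = (14 + E)*(1 - E) = (1 - E)*(14 + E))
-27 - 6*h(0) = -27 - 6*(14 - 1*0² - 13*0) = -27 - 6*(14 - 1*0 + 0) = -27 - 6*(14 + 0 + 0) = -27 - 6*14 = -27 - 84 = -111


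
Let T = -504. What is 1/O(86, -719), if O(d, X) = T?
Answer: -1/504 ≈ -0.0019841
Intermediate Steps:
O(d, X) = -504
1/O(86, -719) = 1/(-504) = -1/504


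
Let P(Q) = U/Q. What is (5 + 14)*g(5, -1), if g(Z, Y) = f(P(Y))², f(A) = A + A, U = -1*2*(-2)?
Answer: 1216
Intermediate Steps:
U = 4 (U = -2*(-2) = 4)
P(Q) = 4/Q
f(A) = 2*A
g(Z, Y) = 64/Y² (g(Z, Y) = (2*(4/Y))² = (8/Y)² = 64/Y²)
(5 + 14)*g(5, -1) = (5 + 14)*(64/(-1)²) = 19*(64*1) = 19*64 = 1216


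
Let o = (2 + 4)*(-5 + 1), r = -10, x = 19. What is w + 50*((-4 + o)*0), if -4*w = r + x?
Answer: -9/4 ≈ -2.2500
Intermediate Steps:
o = -24 (o = 6*(-4) = -24)
w = -9/4 (w = -(-10 + 19)/4 = -1/4*9 = -9/4 ≈ -2.2500)
w + 50*((-4 + o)*0) = -9/4 + 50*((-4 - 24)*0) = -9/4 + 50*(-28*0) = -9/4 + 50*0 = -9/4 + 0 = -9/4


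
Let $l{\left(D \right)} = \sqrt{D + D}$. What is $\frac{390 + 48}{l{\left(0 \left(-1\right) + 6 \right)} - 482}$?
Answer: $- \frac{52779}{58078} - \frac{219 \sqrt{3}}{58078} \approx -0.91529$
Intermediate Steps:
$l{\left(D \right)} = \sqrt{2} \sqrt{D}$ ($l{\left(D \right)} = \sqrt{2 D} = \sqrt{2} \sqrt{D}$)
$\frac{390 + 48}{l{\left(0 \left(-1\right) + 6 \right)} - 482} = \frac{390 + 48}{\sqrt{2} \sqrt{0 \left(-1\right) + 6} - 482} = \frac{438}{\sqrt{2} \sqrt{0 + 6} - 482} = \frac{438}{\sqrt{2} \sqrt{6} - 482} = \frac{438}{2 \sqrt{3} - 482} = \frac{438}{-482 + 2 \sqrt{3}}$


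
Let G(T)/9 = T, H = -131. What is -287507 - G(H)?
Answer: -286328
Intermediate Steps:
G(T) = 9*T
-287507 - G(H) = -287507 - 9*(-131) = -287507 - 1*(-1179) = -287507 + 1179 = -286328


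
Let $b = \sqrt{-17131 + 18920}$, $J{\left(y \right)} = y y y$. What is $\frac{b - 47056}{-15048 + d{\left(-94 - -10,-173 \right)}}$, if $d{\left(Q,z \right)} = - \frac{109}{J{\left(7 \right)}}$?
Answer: $\frac{16140208}{5161573} - \frac{343 \sqrt{1789}}{5161573} \approx 3.1242$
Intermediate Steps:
$J{\left(y \right)} = y^{3}$ ($J{\left(y \right)} = y^{2} y = y^{3}$)
$d{\left(Q,z \right)} = - \frac{109}{343}$ ($d{\left(Q,z \right)} = - \frac{109}{7^{3}} = - \frac{109}{343}$)
$b = \sqrt{1789} \approx 42.297$
$\frac{b - 47056}{-15048 + d{\left(-94 - -10,-173 \right)}} = \frac{\sqrt{1789} - 47056}{-15048 - \frac{109}{343}} = \frac{-47056 + \sqrt{1789}}{- \frac{5161573}{343}} = \left(-47056 + \sqrt{1789}\right) \left(- \frac{343}{5161573}\right) = \frac{16140208}{5161573} - \frac{343 \sqrt{1789}}{5161573}$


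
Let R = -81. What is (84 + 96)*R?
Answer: -14580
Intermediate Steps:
(84 + 96)*R = (84 + 96)*(-81) = 180*(-81) = -14580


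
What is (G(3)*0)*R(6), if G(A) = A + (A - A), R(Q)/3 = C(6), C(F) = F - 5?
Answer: 0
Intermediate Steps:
C(F) = -5 + F
R(Q) = 3 (R(Q) = 3*(-5 + 6) = 3*1 = 3)
G(A) = A (G(A) = A + 0 = A)
(G(3)*0)*R(6) = (3*0)*3 = 0*3 = 0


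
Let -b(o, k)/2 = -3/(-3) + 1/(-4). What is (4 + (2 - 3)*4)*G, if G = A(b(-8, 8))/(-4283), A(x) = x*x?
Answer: 0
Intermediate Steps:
b(o, k) = -3/2 (b(o, k) = -2*(-3/(-3) + 1/(-4)) = -2*(-3*(-1/3) + 1*(-1/4)) = -2*(1 - 1/4) = -2*3/4 = -3/2)
A(x) = x**2
G = -9/17132 (G = (-3/2)**2/(-4283) = (9/4)*(-1/4283) = -9/17132 ≈ -0.00052533)
(4 + (2 - 3)*4)*G = (4 + (2 - 3)*4)*(-9/17132) = (4 - 1*4)*(-9/17132) = (4 - 4)*(-9/17132) = 0*(-9/17132) = 0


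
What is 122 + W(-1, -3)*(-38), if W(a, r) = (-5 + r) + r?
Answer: 540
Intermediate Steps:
W(a, r) = -5 + 2*r
122 + W(-1, -3)*(-38) = 122 + (-5 + 2*(-3))*(-38) = 122 + (-5 - 6)*(-38) = 122 - 11*(-38) = 122 + 418 = 540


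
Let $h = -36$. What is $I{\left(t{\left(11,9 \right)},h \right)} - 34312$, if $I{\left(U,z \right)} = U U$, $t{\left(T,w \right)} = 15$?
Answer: $-34087$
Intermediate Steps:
$I{\left(U,z \right)} = U^{2}$
$I{\left(t{\left(11,9 \right)},h \right)} - 34312 = 15^{2} - 34312 = 225 - 34312 = -34087$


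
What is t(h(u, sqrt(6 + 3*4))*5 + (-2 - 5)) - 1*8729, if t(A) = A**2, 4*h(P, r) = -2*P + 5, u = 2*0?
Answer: -139655/16 ≈ -8728.4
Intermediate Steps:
u = 0
h(P, r) = 5/4 - P/2 (h(P, r) = (-2*P + 5)/4 = (5 - 2*P)/4 = 5/4 - P/2)
t(h(u, sqrt(6 + 3*4))*5 + (-2 - 5)) - 1*8729 = ((5/4 - 1/2*0)*5 + (-2 - 5))**2 - 1*8729 = ((5/4 + 0)*5 - 7)**2 - 8729 = ((5/4)*5 - 7)**2 - 8729 = (25/4 - 7)**2 - 8729 = (-3/4)**2 - 8729 = 9/16 - 8729 = -139655/16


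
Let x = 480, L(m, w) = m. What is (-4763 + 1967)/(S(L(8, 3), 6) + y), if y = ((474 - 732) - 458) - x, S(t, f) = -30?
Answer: 1398/613 ≈ 2.2806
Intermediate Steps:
y = -1196 (y = ((474 - 732) - 458) - 1*480 = (-258 - 458) - 480 = -716 - 480 = -1196)
(-4763 + 1967)/(S(L(8, 3), 6) + y) = (-4763 + 1967)/(-30 - 1196) = -2796/(-1226) = -2796*(-1/1226) = 1398/613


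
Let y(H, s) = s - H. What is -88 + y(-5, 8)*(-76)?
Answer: -1076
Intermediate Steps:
-88 + y(-5, 8)*(-76) = -88 + (8 - 1*(-5))*(-76) = -88 + (8 + 5)*(-76) = -88 + 13*(-76) = -88 - 988 = -1076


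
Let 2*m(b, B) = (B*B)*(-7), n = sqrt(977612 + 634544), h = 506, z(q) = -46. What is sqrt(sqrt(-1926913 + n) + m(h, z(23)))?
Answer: sqrt(-7406 + I*sqrt(1926913 - 2*sqrt(403039))) ≈ 8.0276 + 86.432*I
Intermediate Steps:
n = 2*sqrt(403039) (n = sqrt(1612156) = 2*sqrt(403039) ≈ 1269.7)
m(b, B) = -7*B**2/2 (m(b, B) = ((B*B)*(-7))/2 = (B**2*(-7))/2 = (-7*B**2)/2 = -7*B**2/2)
sqrt(sqrt(-1926913 + n) + m(h, z(23))) = sqrt(sqrt(-1926913 + 2*sqrt(403039)) - 7/2*(-46)**2) = sqrt(sqrt(-1926913 + 2*sqrt(403039)) - 7/2*2116) = sqrt(sqrt(-1926913 + 2*sqrt(403039)) - 7406) = sqrt(-7406 + sqrt(-1926913 + 2*sqrt(403039)))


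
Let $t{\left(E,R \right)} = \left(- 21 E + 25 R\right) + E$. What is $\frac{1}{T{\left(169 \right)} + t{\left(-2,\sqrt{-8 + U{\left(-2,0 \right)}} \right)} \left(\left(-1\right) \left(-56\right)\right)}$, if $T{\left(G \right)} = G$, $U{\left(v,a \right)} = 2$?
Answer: $\frac{803}{5854427} - \frac{1400 i \sqrt{6}}{17563281} \approx 0.00013716 - 0.00019525 i$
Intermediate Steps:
$t{\left(E,R \right)} = - 20 E + 25 R$
$\frac{1}{T{\left(169 \right)} + t{\left(-2,\sqrt{-8 + U{\left(-2,0 \right)}} \right)} \left(\left(-1\right) \left(-56\right)\right)} = \frac{1}{169 + \left(\left(-20\right) \left(-2\right) + 25 \sqrt{-8 + 2}\right) \left(\left(-1\right) \left(-56\right)\right)} = \frac{1}{169 + \left(40 + 25 \sqrt{-6}\right) 56} = \frac{1}{169 + \left(40 + 25 i \sqrt{6}\right) 56} = \frac{1}{169 + \left(2240 + 1400 i \sqrt{6}\right)} = \frac{1}{2409 + 1400 i \sqrt{6}}$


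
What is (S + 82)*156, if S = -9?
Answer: 11388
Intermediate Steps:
(S + 82)*156 = (-9 + 82)*156 = 73*156 = 11388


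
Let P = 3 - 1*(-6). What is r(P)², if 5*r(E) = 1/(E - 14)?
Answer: 1/625 ≈ 0.0016000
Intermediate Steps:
P = 9 (P = 3 + 6 = 9)
r(E) = 1/(5*(-14 + E)) (r(E) = 1/(5*(E - 14)) = 1/(5*(-14 + E)))
r(P)² = (1/(5*(-14 + 9)))² = ((⅕)/(-5))² = ((⅕)*(-⅕))² = (-1/25)² = 1/625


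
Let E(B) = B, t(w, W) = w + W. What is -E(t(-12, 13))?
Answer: -1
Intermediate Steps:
t(w, W) = W + w
-E(t(-12, 13)) = -(13 - 12) = -1*1 = -1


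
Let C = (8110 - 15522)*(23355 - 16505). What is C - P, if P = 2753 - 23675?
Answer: -50751278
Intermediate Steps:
P = -20922
C = -50772200 (C = -7412*6850 = -50772200)
C - P = -50772200 - 1*(-20922) = -50772200 + 20922 = -50751278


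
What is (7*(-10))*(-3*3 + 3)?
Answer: 420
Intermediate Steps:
(7*(-10))*(-3*3 + 3) = -70*(-9 + 3) = -70*(-6) = 420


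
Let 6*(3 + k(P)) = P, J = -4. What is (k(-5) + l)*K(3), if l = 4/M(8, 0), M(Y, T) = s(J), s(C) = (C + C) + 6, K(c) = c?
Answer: -35/2 ≈ -17.500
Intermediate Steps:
k(P) = -3 + P/6
s(C) = 6 + 2*C (s(C) = 2*C + 6 = 6 + 2*C)
M(Y, T) = -2 (M(Y, T) = 6 + 2*(-4) = 6 - 8 = -2)
l = -2 (l = 4/(-2) = 4*(-½) = -2)
(k(-5) + l)*K(3) = ((-3 + (⅙)*(-5)) - 2)*3 = ((-3 - ⅚) - 2)*3 = (-23/6 - 2)*3 = -35/6*3 = -35/2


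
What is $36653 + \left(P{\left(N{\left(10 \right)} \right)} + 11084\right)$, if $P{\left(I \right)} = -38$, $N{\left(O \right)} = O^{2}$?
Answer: $47699$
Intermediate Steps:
$36653 + \left(P{\left(N{\left(10 \right)} \right)} + 11084\right) = 36653 + \left(-38 + 11084\right) = 36653 + 11046 = 47699$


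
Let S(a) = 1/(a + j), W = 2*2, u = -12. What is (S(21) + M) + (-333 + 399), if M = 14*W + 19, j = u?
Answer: 1270/9 ≈ 141.11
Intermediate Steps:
W = 4
j = -12
M = 75 (M = 14*4 + 19 = 56 + 19 = 75)
S(a) = 1/(-12 + a) (S(a) = 1/(a - 12) = 1/(-12 + a))
(S(21) + M) + (-333 + 399) = (1/(-12 + 21) + 75) + (-333 + 399) = (1/9 + 75) + 66 = (⅑ + 75) + 66 = 676/9 + 66 = 1270/9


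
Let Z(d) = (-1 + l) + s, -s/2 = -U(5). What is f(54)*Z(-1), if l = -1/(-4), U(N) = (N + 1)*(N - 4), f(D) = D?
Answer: 1215/2 ≈ 607.50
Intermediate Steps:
U(N) = (1 + N)*(-4 + N)
l = ¼ (l = -1*(-¼) = ¼ ≈ 0.25000)
s = 12 (s = -(-2)*(-4 + 5² - 3*5) = -(-2)*(-4 + 25 - 15) = -(-2)*6 = -2*(-6) = 12)
Z(d) = 45/4 (Z(d) = (-1 + ¼) + 12 = -¾ + 12 = 45/4)
f(54)*Z(-1) = 54*(45/4) = 1215/2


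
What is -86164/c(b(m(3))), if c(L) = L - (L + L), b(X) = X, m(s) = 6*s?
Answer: 43082/9 ≈ 4786.9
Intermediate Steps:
c(L) = -L (c(L) = L - 2*L = -L)
-86164/c(b(m(3))) = -86164/((-6*3)) = -86164/((-1*18)) = -86164/(-18) = -86164*(-1/18) = 43082/9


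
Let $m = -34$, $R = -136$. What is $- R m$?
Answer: $-4624$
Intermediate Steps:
$- R m = \left(-1\right) \left(-136\right) \left(-34\right) = 136 \left(-34\right) = -4624$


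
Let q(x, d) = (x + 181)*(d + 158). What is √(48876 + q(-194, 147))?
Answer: √44911 ≈ 211.92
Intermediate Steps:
q(x, d) = (158 + d)*(181 + x) (q(x, d) = (181 + x)*(158 + d) = (158 + d)*(181 + x))
√(48876 + q(-194, 147)) = √(48876 + (28598 + 158*(-194) + 181*147 + 147*(-194))) = √(48876 + (28598 - 30652 + 26607 - 28518)) = √(48876 - 3965) = √44911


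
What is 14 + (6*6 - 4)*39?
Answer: 1262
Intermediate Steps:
14 + (6*6 - 4)*39 = 14 + (36 - 4)*39 = 14 + 32*39 = 14 + 1248 = 1262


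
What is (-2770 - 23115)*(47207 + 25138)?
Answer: -1872650325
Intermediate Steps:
(-2770 - 23115)*(47207 + 25138) = -25885*72345 = -1872650325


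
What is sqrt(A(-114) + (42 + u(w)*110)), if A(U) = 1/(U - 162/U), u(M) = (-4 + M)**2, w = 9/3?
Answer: sqrt(695408151)/2139 ≈ 12.328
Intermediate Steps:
w = 3 (w = 9*(1/3) = 3)
sqrt(A(-114) + (42 + u(w)*110)) = sqrt(-114/(-162 + (-114)**2) + (42 + (-4 + 3)**2*110)) = sqrt(-114/(-162 + 12996) + (42 + (-1)**2*110)) = sqrt(-114/12834 + (42 + 1*110)) = sqrt(-114*1/12834 + (42 + 110)) = sqrt(-19/2139 + 152) = sqrt(325109/2139) = sqrt(695408151)/2139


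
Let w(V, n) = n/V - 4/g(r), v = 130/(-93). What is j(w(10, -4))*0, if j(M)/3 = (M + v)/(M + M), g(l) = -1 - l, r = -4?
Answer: 0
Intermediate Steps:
v = -130/93 (v = 130*(-1/93) = -130/93 ≈ -1.3979)
w(V, n) = -4/3 + n/V (w(V, n) = n/V - 4/(-1 - 1*(-4)) = n/V - 4/(-1 + 4) = n/V - 4/3 = -4/3 + n/V)
j(M) = 3*(-130/93 + M)/(2*M) (j(M) = 3*((M - 130/93)/(M + M)) = 3*((-130/93 + M)/((2*M))) = 3*((-130/93 + M)*(1/(2*M))) = 3*((-130/93 + M)/(2*M)) = 3*(-130/93 + M)/(2*M))
j(w(10, -4))*0 = ((-130 + 93*(-4/3 - 4/10))/(62*(-4/3 - 4/10)))*0 = ((-130 + 93*(-4/3 - 4*1/10))/(62*(-4/3 - 4*1/10)))*0 = ((-130 + 93*(-4/3 - 2/5))/(62*(-4/3 - 2/5)))*0 = ((-130 + 93*(-26/15))/(62*(-26/15)))*0 = ((1/62)*(-15/26)*(-130 - 806/5))*0 = ((1/62)*(-15/26)*(-1456/5))*0 = (84/31)*0 = 0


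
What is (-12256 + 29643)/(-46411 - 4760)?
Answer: -17387/51171 ≈ -0.33978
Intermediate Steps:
(-12256 + 29643)/(-46411 - 4760) = 17387/(-51171) = 17387*(-1/51171) = -17387/51171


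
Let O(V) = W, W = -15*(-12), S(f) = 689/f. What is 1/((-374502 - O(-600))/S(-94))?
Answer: 689/35220108 ≈ 1.9563e-5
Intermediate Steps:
W = 180
O(V) = 180
1/((-374502 - O(-600))/S(-94)) = 1/((-374502 - 1*180)/((689/(-94)))) = 1/((-374502 - 180)/((689*(-1/94)))) = 1/(-374682/(-689/94)) = 1/(-374682*(-94/689)) = 1/(35220108/689) = 689/35220108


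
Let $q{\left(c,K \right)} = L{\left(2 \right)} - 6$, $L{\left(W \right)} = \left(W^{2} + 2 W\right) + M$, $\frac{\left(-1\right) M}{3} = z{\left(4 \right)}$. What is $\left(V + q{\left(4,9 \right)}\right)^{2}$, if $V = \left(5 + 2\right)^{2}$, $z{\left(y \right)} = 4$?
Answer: $1521$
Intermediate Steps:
$M = -12$ ($M = \left(-3\right) 4 = -12$)
$V = 49$ ($V = 7^{2} = 49$)
$L{\left(W \right)} = -12 + W^{2} + 2 W$ ($L{\left(W \right)} = \left(W^{2} + 2 W\right) - 12 = -12 + W^{2} + 2 W$)
$q{\left(c,K \right)} = -10$ ($q{\left(c,K \right)} = \left(-12 + 2^{2} + 2 \cdot 2\right) - 6 = \left(-12 + 4 + 4\right) - 6 = -4 - 6 = -10$)
$\left(V + q{\left(4,9 \right)}\right)^{2} = \left(49 - 10\right)^{2} = 39^{2} = 1521$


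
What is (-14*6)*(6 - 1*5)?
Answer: -84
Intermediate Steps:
(-14*6)*(6 - 1*5) = -84*(6 - 5) = -84*1 = -84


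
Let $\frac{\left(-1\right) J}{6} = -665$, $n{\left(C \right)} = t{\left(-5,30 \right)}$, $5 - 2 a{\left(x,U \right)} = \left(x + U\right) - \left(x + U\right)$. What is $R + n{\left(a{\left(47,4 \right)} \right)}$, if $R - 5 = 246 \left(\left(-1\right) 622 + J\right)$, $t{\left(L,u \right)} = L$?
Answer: $828528$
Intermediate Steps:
$a{\left(x,U \right)} = \frac{5}{2}$ ($a{\left(x,U \right)} = \frac{5}{2} - \frac{\left(x + U\right) - \left(x + U\right)}{2} = \frac{5}{2} - \frac{\left(U + x\right) - \left(U + x\right)}{2} = \frac{5}{2} - 0 = \frac{5}{2} + 0 = \frac{5}{2}$)
$n{\left(C \right)} = -5$
$J = 3990$ ($J = \left(-6\right) \left(-665\right) = 3990$)
$R = 828533$ ($R = 5 + 246 \left(\left(-1\right) 622 + 3990\right) = 5 + 246 \left(-622 + 3990\right) = 5 + 246 \cdot 3368 = 5 + 828528 = 828533$)
$R + n{\left(a{\left(47,4 \right)} \right)} = 828533 - 5 = 828528$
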